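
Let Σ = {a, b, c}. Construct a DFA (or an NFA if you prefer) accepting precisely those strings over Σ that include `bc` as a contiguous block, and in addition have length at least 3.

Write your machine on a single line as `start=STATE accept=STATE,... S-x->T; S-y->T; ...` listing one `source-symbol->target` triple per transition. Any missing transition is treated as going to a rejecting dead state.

start=s0; accept=s8,s11; s0-a->s1; s0-b->s2; s0-c->s1; s1-a->s3; s1-b->s4; s1-c->s3; s2-a->s3; s2-b->s4; s2-c->s5; s3-a->s6; s3-b->s7; s3-c->s6; s4-a->s6; s4-b->s7; s4-c->s8; s5-a->s8; s5-b->s8; s5-c->s8; s6-a->s9; s6-b->s10; s6-c->s9; s7-a->s9; s7-b->s10; s7-c->s11; s8-a->s11; s8-b->s11; s8-c->s11; s9-a->s9; s9-b->s10; s9-c->s9; s10-a->s9; s10-b->s10; s10-c->s11; s11-a->s11; s11-b->s11; s11-c->s11

Run two small machines in parallel and take their product. One (3 states) tracks whether and how much of `bc` has been seen; the other (5 states) tracks the input length, saturating at 4. Each combined state is a pair, one component from each; accept when both components accept.
With 12 states:
          a    b    c  
>  s0     s1   s2   s1 
   s1     s3   s4   s3 
   s2     s3   s4   s5 
   s3     s6   s7   s6 
   s4     s6   s7   s8 
   s5     s8   s8   s8 
   s6     s9  s10   s9 
   s7     s9  s10  s11 
 * s8    s11  s11  s11 
   s9     s9  s10   s9 
   s10    s9  s10  s11 
 * s11   s11  s11  s11 
(> = start, * = accepting)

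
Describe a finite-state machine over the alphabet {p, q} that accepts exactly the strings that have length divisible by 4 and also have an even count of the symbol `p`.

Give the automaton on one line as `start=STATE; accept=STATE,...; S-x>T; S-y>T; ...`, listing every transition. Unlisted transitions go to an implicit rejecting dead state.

start=A; accept=A; A-p>B; A-q>C; B-p>D; B-q>E; C-p>E; C-q>D; D-p>F; D-q>G; E-p>G; E-q>F; F-p>A; F-q>H; G-p>H; G-q>A; H-p>C; H-q>B

Handle the two conditions separately and then intersect. The first has 4 states tracking the input length modulo 4; the second has 2 states tracking the count of `p`s modulo 2. A product state is a pair (one from each), accepting exactly when both do.
An 8-state machine:
       p  q 
>* A   B  C 
   B   D  E 
   C   E  D 
   D   F  G 
   E   G  F 
   F   A  H 
   G   H  A 
   H   C  B 
(> = start, * = accepting)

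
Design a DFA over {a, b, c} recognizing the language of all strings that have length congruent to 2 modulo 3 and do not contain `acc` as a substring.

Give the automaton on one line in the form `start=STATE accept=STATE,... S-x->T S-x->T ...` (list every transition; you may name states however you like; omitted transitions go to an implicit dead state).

Handle the two conditions separately and then intersect. One (3 states) tracks the input length modulo 3; the other (4 states) tracks partial matches of the forbidden pattern `acc`. Each combined state is a pair, one component from each; accept when both components accept. Equivalent product states are then merged.
        a   b   c  
>  S0   S1  S2  S2 
   S1   S3  S4  S5 
   S2   S3  S4  S4 
 * S3   S6  S0  S7 
 * S4   S6  S0  S0 
 * S5   S6  S0  S8 
   S6   S1  S2  S9 
   S7   S1  S2  S8 
   S8   S8  S8  S8 
   S9   S3  S4  S8 
(> = start, * = accepting)

start=S0 accept=S3,S4,S5 S0-a->S1 S0-b->S2 S0-c->S2 S1-a->S3 S1-b->S4 S1-c->S5 S2-a->S3 S2-b->S4 S2-c->S4 S3-a->S6 S3-b->S0 S3-c->S7 S4-a->S6 S4-b->S0 S4-c->S0 S5-a->S6 S5-b->S0 S5-c->S8 S6-a->S1 S6-b->S2 S6-c->S9 S7-a->S1 S7-b->S2 S7-c->S8 S8-a->S8 S8-b->S8 S8-c->S8 S9-a->S3 S9-b->S4 S9-c->S8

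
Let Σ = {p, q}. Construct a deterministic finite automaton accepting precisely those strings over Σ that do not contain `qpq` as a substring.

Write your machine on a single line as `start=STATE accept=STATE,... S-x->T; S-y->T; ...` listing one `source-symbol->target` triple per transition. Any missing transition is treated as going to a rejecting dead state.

start=A; accept=A,B,C; A-p->A; A-q->B; B-p->C; B-q->B; C-p->A; C-q->D; D-p->D; D-q->D

This is the complement of 'contains `qpq`'. Use the same substring-matching states — A through D holding how much of `qpq` has just been matched — but flip the accepting set: everything except the trap D accepts.
With 4 states:
       p  q 
>* A   A  B 
 * B   C  B 
 * C   A  D 
   D   D  D 
(> = start, * = accepting)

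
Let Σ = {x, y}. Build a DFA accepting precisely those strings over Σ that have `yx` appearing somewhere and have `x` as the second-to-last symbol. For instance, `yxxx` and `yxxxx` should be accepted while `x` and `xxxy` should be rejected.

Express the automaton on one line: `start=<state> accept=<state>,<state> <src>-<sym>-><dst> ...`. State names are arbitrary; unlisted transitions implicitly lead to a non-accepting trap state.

start=A accept=H,I A-x->B A-y->C B-x->D B-y->E C-x->F C-y->G D-x->D D-y->E E-x->F E-y->G F-x->H F-y->I G-x->F G-y->G H-x->H H-y->I I-x->F I-y->J J-x->F J-y->J

Build one automaton per condition and run them in lockstep. One (3 states) tracks whether and how much of `yx` has been seen; the other (7 states) tracks the last 2 symbols read. Each combined state is a pair, one component from each; accept when both components accept.
10 states suffice.
       x  y 
>  A   B  C 
   B   D  E 
   C   F  G 
   D   D  E 
   E   F  G 
   F   H  I 
   G   F  G 
 * H   H  I 
 * I   F  J 
   J   F  J 
(> = start, * = accepting)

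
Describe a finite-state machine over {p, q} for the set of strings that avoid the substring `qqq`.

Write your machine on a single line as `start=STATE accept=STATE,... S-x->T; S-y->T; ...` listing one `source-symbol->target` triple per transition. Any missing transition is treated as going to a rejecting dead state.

This is the complement of 'contains `qqq`'. Use the same substring-matching states — s0 through s3 holding how much of `qqq` has just been matched — but flip the accepting set: everything except the trap s3 accepts.
4 states suffice.
        p   q  
>* s0   s0  s1 
 * s1   s0  s2 
 * s2   s0  s3 
   s3   s3  s3 
(> = start, * = accepting)

start=s0; accept=s0,s1,s2; s0-p->s0; s0-q->s1; s1-p->s0; s1-q->s2; s2-p->s0; s2-q->s3; s3-p->s3; s3-q->s3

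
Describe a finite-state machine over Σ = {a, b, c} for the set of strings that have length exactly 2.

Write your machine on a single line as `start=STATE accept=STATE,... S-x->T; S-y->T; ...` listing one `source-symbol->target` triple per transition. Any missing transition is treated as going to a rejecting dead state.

start=s0; accept=s2; s0-a->s1; s0-b->s1; s0-c->s1; s1-a->s2; s1-b->s2; s1-c->s2; s2-a->s3; s2-b->s3; s2-c->s3; s3-a->s3; s3-b->s3; s3-c->s3

We only need to distinguish lengths 0, 1, …, 2, and '>2'. Chain s0 → s1 → s2 → s3 on every symbol, with s3 looping. Accepting states: {s2}.
        a   b   c  
>  s0   s1  s1  s1 
   s1   s2  s2  s2 
 * s2   s3  s3  s3 
   s3   s3  s3  s3 
(> = start, * = accepting)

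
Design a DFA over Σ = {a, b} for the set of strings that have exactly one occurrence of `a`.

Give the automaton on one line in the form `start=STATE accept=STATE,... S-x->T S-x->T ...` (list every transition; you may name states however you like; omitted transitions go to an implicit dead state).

start=q0 accept=q1 q0-a->q1 q0-b->q0 q1-a->q2 q1-b->q1 q2-a->q2 q2-b->q2

Only the number of `a`s matters, and only up to 2. Make a chain q0 → q1 → q2 advanced by each `a` (with q2 absorbing); every other symbol self-loops. The accepting set is {q1}.
With 3 states:
        a   b  
>  q0   q1  q0 
 * q1   q2  q1 
   q2   q2  q2 
(> = start, * = accepting)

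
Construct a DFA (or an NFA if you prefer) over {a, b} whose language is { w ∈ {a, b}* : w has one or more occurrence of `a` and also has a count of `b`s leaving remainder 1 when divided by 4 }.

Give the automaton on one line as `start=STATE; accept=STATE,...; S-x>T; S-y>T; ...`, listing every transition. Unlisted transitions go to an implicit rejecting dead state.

start=q0; accept=q3; q0-a>q1; q0-b>q2; q1-a>q1; q1-b>q3; q2-a>q3; q2-b>q4; q3-a>q3; q3-b>q5; q4-a>q5; q4-b>q6; q5-a>q5; q5-b>q7; q6-a>q7; q6-b>q0; q7-a>q7; q7-b>q1

Run two small machines in parallel and take their product. The first has 3 states tracking the count of `a`s, saturating at 2; the second has 4 states tracking the count of `b`s modulo 4. A product state is a pair (one from each), accepting exactly when both do. After merging equivalent states the machine shrinks.
        a   b  
>  q0   q1  q2 
   q1   q1  q3 
   q2   q3  q4 
 * q3   q3  q5 
   q4   q5  q6 
   q5   q5  q7 
   q6   q7  q0 
   q7   q7  q1 
(> = start, * = accepting)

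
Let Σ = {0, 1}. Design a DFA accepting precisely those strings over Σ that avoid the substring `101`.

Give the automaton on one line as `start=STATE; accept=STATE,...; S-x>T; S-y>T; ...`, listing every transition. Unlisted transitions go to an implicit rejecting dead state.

This is the complement of 'contains `101`'. Use the same substring-matching states — q0 through q3 holding how much of `101` has just been matched — but flip the accepting set: everything except the trap q3 accepts.
A 4-state machine:
        0   1  
>* q0   q0  q1 
 * q1   q2  q1 
 * q2   q0  q3 
   q3   q3  q3 
(> = start, * = accepting)

start=q0; accept=q0,q1,q2; q0-0>q0; q0-1>q1; q1-0>q2; q1-1>q1; q2-0>q0; q2-1>q3; q3-0>q3; q3-1>q3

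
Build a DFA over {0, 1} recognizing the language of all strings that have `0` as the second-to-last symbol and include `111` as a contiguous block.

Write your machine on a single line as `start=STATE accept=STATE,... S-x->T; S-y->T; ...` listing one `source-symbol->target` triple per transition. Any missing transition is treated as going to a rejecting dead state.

start=q0; accept=q5,q6; q0-0->q0; q0-1->q1; q1-0->q0; q1-1->q2; q2-0->q0; q2-1->q3; q3-0->q4; q3-1->q3; q4-0->q5; q4-1->q6; q5-0->q5; q5-1->q6; q6-0->q4; q6-1->q3

Run two small machines in parallel and take their product. The first has 7 states tracking the last 2 symbols read; the second has 4 states tracking whether and how much of `111` has been seen. A product state is a pair (one from each), accepting exactly when both do. After merging equivalent states the machine shrinks.
        0   1  
>  q0   q0  q1 
   q1   q0  q2 
   q2   q0  q3 
   q3   q4  q3 
   q4   q5  q6 
 * q5   q5  q6 
 * q6   q4  q3 
(> = start, * = accepting)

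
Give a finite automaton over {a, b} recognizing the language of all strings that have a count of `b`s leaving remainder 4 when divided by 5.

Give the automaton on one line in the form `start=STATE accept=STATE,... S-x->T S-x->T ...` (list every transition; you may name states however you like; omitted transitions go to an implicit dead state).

start=q0 accept=q4 q0-a->q0 q0-b->q1 q1-a->q1 q1-b->q2 q2-a->q2 q2-b->q3 q3-a->q3 q3-b->q4 q4-a->q4 q4-b->q0

Keep the running count of `b`s modulo 5: each `b` advances along the cycle q0 → q1 → q2 → q3 → q4 → q0 while other symbols loop. Accept at q4.
        a   b  
>  q0   q0  q1 
   q1   q1  q2 
   q2   q2  q3 
   q3   q3  q4 
 * q4   q4  q0 
(> = start, * = accepting)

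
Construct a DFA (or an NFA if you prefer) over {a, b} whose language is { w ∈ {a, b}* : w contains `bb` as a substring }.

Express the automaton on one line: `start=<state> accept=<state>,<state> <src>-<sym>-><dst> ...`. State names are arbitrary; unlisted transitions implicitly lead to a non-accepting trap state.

start=q0 accept=q2 q0-a->q0 q0-b->q1 q1-a->q0 q1-b->q2 q2-a->q2 q2-b->q2

Track how much of `bb` has been matched so far: state q0 is no progress, q2 is the absorbing accept state reached once `bb` has occurred. Intermediate states record partial matches; on a mismatch, fall back to the longest reusable overlap.
With 3 states:
        a   b  
>  q0   q0  q1 
   q1   q0  q2 
 * q2   q2  q2 
(> = start, * = accepting)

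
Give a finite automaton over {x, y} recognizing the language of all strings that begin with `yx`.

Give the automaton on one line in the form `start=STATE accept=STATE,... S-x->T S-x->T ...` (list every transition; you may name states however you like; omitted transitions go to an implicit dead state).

Walk along `yx` while the input agrees: from A take `y` to B, and so on. Any deviation drops to the rejecting sink D. Once C is reached the prefix is confirmed and every continuation is accepted.
       x  y 
>  A   D  B 
   B   C  D 
 * C   C  C 
   D   D  D 
(> = start, * = accepting)

start=A accept=C A-x->D A-y->B B-x->C B-y->D C-x->C C-y->C D-x->D D-y->D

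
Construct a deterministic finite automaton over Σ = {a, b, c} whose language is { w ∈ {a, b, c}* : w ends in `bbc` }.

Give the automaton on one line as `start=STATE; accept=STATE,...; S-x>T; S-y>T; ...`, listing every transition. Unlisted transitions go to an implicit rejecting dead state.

Remember how much of `bbc` the current input suffix matches. State s0 means no match yet; s1 means the last symbol is `b`; s2 means the last 2 symbols are `bb`; s3 means the last 3 symbols are `bbc`. Only s3 accepts. On a mismatch, fall back to the longest proper suffix that is still a prefix of `bbc`.
4 states suffice.
        a   b   c  
>  s0   s0  s1  s0 
   s1   s0  s2  s0 
   s2   s0  s2  s3 
 * s3   s0  s1  s0 
(> = start, * = accepting)

start=s0; accept=s3; s0-a>s0; s0-b>s1; s0-c>s0; s1-a>s0; s1-b>s2; s1-c>s0; s2-a>s0; s2-b>s2; s2-c>s3; s3-a>s0; s3-b>s1; s3-c>s0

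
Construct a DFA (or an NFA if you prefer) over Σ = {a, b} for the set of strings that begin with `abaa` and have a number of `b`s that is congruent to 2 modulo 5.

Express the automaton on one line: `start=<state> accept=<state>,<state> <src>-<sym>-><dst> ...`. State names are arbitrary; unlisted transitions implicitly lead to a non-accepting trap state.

start=S0 accept=S6 S0-a->S1 S0-b->S2 S1-a->S2 S1-b->S3 S2-a->S2 S2-b->S2 S3-a->S4 S3-b->S2 S4-a->S5 S4-b->S2 S5-a->S5 S5-b->S6 S6-a->S6 S6-b->S7 S7-a->S7 S7-b->S8 S8-a->S8 S8-b->S9 S9-a->S9 S9-b->S5

Handle the two conditions separately and then intersect. One (6 states) tracks whether the input so far still matches the prefix `abaa`; the other (5 states) tracks the count of `b`s modulo 5. Each combined state is a pair, one component from each; accept when both components accept. Minimizing collapses redundant product states.
        a   b  
>  S0   S1  S2 
   S1   S2  S3 
   S2   S2  S2 
   S3   S4  S2 
   S4   S5  S2 
   S5   S5  S6 
 * S6   S6  S7 
   S7   S7  S8 
   S8   S8  S9 
   S9   S9  S5 
(> = start, * = accepting)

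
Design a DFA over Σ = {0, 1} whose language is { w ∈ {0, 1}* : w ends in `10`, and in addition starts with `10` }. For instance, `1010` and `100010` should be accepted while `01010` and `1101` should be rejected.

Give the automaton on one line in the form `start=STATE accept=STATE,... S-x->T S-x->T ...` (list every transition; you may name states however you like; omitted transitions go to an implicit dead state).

Build one automaton per condition and run them in lockstep. The first has 3 states tracking how much of the suffix `10` has currently been matched; the second has 4 states tracking whether the input so far still matches the prefix `10`. A product state is a pair (one from each), accepting exactly when both do. After merging equivalent states the machine shrinks.
       0  1 
>  A   B  C 
   B   B  B 
   C   D  B 
 * D   E  F 
   E   E  F 
   F   D  F 
(> = start, * = accepting)

start=A accept=D A-0->B A-1->C B-0->B B-1->B C-0->D C-1->B D-0->E D-1->F E-0->E E-1->F F-0->D F-1->F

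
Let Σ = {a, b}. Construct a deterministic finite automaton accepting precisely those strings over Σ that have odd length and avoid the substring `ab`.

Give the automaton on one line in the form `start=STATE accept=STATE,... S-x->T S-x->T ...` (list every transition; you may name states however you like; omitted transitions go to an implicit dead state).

Run two small machines in parallel and take their product. One (2 states) tracks the input length modulo 2; the other (3 states) tracks partial matches of the forbidden pattern `ab`. Each combined state is a pair, one component from each; accept when both components accept. Equivalent product states are then merged.
5 states suffice.
        a   b  
>  s0   s1  s2 
 * s1   s3  s4 
 * s2   s3  s0 
   s3   s1  s4 
   s4   s4  s4 
(> = start, * = accepting)

start=s0 accept=s1,s2 s0-a->s1 s0-b->s2 s1-a->s3 s1-b->s4 s2-a->s3 s2-b->s0 s3-a->s1 s3-b->s4 s4-a->s4 s4-b->s4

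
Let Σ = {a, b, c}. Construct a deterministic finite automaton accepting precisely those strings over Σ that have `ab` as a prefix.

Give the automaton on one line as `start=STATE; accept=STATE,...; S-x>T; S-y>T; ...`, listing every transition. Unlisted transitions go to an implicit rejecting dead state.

Check the first 2 symbols one by one: s0 through s1 record how many have matched `ab` so far; any wrong symbol goes to the dead state s3. After all 2 match we enter the accepting sink s2.
A 4-state machine:
        a   b   c  
>  s0   s1  s3  s3 
   s1   s3  s2  s3 
 * s2   s2  s2  s2 
   s3   s3  s3  s3 
(> = start, * = accepting)

start=s0; accept=s2; s0-a>s1; s0-b>s3; s0-c>s3; s1-a>s3; s1-b>s2; s1-c>s3; s2-a>s2; s2-b>s2; s2-c>s2; s3-a>s3; s3-b>s3; s3-c>s3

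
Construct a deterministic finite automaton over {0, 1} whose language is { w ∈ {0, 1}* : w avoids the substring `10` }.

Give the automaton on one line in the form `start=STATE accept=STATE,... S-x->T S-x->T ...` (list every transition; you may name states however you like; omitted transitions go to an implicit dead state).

Track partial matches of the forbidden pattern `10`. State q2 is a dead state reached once `10` has occurred; every other state accepts. q0 means no part of `10` is currently matched.
3 states suffice.
        0   1  
>* q0   q0  q1 
 * q1   q2  q1 
   q2   q2  q2 
(> = start, * = accepting)

start=q0 accept=q0,q1 q0-0->q0 q0-1->q1 q1-0->q2 q1-1->q1 q2-0->q2 q2-1->q2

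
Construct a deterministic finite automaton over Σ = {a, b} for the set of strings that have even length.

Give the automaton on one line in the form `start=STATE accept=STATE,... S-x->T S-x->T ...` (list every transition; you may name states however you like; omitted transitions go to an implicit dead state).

start=q0 accept=q0 q0-a->q1 q0-b->q1 q1-a->q0 q1-b->q0

Only the length mod 2 matters, so use a 2-cycle: from any state, every input symbol moves to the next state, wrapping q1 back to q0. Mark q0 accepting.
A 2-state machine:
        a   b  
>* q0   q1  q1 
   q1   q0  q0 
(> = start, * = accepting)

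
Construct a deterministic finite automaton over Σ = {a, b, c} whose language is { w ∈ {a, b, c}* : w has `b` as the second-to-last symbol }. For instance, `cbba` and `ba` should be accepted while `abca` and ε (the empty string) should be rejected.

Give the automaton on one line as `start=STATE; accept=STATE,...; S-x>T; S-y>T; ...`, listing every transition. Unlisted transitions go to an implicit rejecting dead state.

start=s0; accept=s7,s8,s9; s0-a>s1; s0-b>s2; s0-c>s3; s1-a>s4; s1-b>s5; s1-c>s6; s2-a>s7; s2-b>s8; s2-c>s9; s3-a>s10; s3-b>s11; s3-c>s12; s4-a>s4; s4-b>s5; s4-c>s6; s5-a>s7; s5-b>s8; s5-c>s9; s6-a>s10; s6-b>s11; s6-c>s12; s7-a>s4; s7-b>s5; s7-c>s6; s8-a>s7; s8-b>s8; s8-c>s9; s9-a>s10; s9-b>s11; s9-c>s12; s10-a>s4; s10-b>s5; s10-c>s6; s11-a>s7; s11-b>s8; s11-c>s9; s12-a>s10; s12-b>s11; s12-c>s12

A DFA must remember the last 2 symbols (since which symbol is second-to-last isn't known until the input ends). Use one state per possible window of the last ≤2 symbols; accept from those whose window starts with `b`.
13 states suffice.
          a    b    c  
>  s0     s1   s2   s3 
   s1     s4   s5   s6 
   s2     s7   s8   s9 
   s3    s10  s11  s12 
   s4     s4   s5   s6 
   s5     s7   s8   s9 
   s6    s10  s11  s12 
 * s7     s4   s5   s6 
 * s8     s7   s8   s9 
 * s9    s10  s11  s12 
   s10    s4   s5   s6 
   s11    s7   s8   s9 
   s12   s10  s11  s12 
(> = start, * = accepting)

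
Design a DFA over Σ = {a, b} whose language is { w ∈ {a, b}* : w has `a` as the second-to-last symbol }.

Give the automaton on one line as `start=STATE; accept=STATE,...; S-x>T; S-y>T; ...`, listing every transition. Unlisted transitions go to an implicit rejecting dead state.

A DFA must remember the last 2 symbols (since which symbol is second-to-last isn't known until the input ends). Use one state per possible window of the last ≤2 symbols; accept from those whose window starts with `a`.
With 7 states:
        a   b  
>  q0   q1  q2 
   q1   q3  q4 
   q2   q5  q6 
 * q3   q3  q4 
 * q4   q5  q6 
   q5   q3  q4 
   q6   q5  q6 
(> = start, * = accepting)

start=q0; accept=q3,q4; q0-a>q1; q0-b>q2; q1-a>q3; q1-b>q4; q2-a>q5; q2-b>q6; q3-a>q3; q3-b>q4; q4-a>q5; q4-b>q6; q5-a>q3; q5-b>q4; q6-a>q5; q6-b>q6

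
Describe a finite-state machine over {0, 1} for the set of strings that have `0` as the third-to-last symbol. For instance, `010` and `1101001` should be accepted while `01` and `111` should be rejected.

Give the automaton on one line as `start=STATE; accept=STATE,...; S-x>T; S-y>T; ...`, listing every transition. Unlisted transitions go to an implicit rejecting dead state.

A DFA must remember the last 3 symbols (since which symbol is third-to-last isn't known until the input ends). Use one state per possible window of the last ≤3 symbols; accept from those whose window starts with `0`.
15 states suffice.
          0    1  
>  s0     s1   s2 
   s1     s3   s4 
   s2     s5   s6 
   s3     s7   s8 
   s4     s9  s10 
   s5    s11  s12 
   s6    s13  s14 
 * s7     s7   s8 
 * s8     s9  s10 
 * s9    s11  s12 
 * s10   s13  s14 
   s11    s7   s8 
   s12    s9  s10 
   s13   s11  s12 
   s14   s13  s14 
(> = start, * = accepting)

start=s0; accept=s7,s8,s9,s10; s0-0>s1; s0-1>s2; s1-0>s3; s1-1>s4; s2-0>s5; s2-1>s6; s3-0>s7; s3-1>s8; s4-0>s9; s4-1>s10; s5-0>s11; s5-1>s12; s6-0>s13; s6-1>s14; s7-0>s7; s7-1>s8; s8-0>s9; s8-1>s10; s9-0>s11; s9-1>s12; s10-0>s13; s10-1>s14; s11-0>s7; s11-1>s8; s12-0>s9; s12-1>s10; s13-0>s11; s13-1>s12; s14-0>s13; s14-1>s14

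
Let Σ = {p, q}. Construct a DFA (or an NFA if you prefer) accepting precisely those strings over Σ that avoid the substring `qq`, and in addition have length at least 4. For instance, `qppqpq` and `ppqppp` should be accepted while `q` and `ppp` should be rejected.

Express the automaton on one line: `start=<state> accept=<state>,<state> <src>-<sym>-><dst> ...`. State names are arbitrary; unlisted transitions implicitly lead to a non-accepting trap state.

Run two small machines in parallel and take their product. The first has 3 states tracking partial matches of the forbidden pattern `qq`; the second has 6 states tracking the input length, saturating at 5. A product state is a pair (one from each), accepting exactly when both do. Minimizing collapses redundant product states.
A 10-state machine:
        p   q  
>  S0   S1  S2 
   S1   S3  S4 
   S2   S3  S5 
   S3   S6  S7 
   S4   S6  S5 
   S5   S5  S5 
   S6   S8  S9 
   S7   S8  S5 
 * S8   S8  S9 
 * S9   S8  S5 
(> = start, * = accepting)

start=S0 accept=S8,S9 S0-p->S1 S0-q->S2 S1-p->S3 S1-q->S4 S2-p->S3 S2-q->S5 S3-p->S6 S3-q->S7 S4-p->S6 S4-q->S5 S5-p->S5 S5-q->S5 S6-p->S8 S6-q->S9 S7-p->S8 S7-q->S5 S8-p->S8 S8-q->S9 S9-p->S8 S9-q->S5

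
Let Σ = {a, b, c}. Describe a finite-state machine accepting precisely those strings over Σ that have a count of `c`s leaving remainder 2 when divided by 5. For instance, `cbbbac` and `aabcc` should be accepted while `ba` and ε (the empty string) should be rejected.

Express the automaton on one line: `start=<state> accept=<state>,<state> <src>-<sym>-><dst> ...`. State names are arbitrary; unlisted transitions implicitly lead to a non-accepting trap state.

start=q0 accept=q2 q0-a->q0 q0-b->q0 q0-c->q1 q1-a->q1 q1-b->q1 q1-c->q2 q2-a->q2 q2-b->q2 q2-c->q3 q3-a->q3 q3-b->q3 q3-c->q4 q4-a->q4 q4-b->q4 q4-c->q0

Keep the running count of `c`s modulo 5: each `c` advances along the cycle q0 → q1 → q2 → q3 → q4 → q0 while other symbols loop. Accept at q2.
5 states suffice.
        a   b   c  
>  q0   q0  q0  q1 
   q1   q1  q1  q2 
 * q2   q2  q2  q3 
   q3   q3  q3  q4 
   q4   q4  q4  q0 
(> = start, * = accepting)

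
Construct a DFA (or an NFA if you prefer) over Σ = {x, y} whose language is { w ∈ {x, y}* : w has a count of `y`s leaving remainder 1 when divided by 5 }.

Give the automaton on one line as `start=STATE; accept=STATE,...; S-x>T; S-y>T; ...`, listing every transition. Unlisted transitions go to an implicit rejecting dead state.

The only thing that matters is how many `y`s have appeared, reduced mod 5. Use one state per residue: S0 for 0, …, S4 for 4. Reading `y` moves to the next residue; anything else stays put. S1 is accepting.
With 5 states:
        x   y  
>  S0   S0  S1 
 * S1   S1  S2 
   S2   S2  S3 
   S3   S3  S4 
   S4   S4  S0 
(> = start, * = accepting)

start=S0; accept=S1; S0-x>S0; S0-y>S1; S1-x>S1; S1-y>S2; S2-x>S2; S2-y>S3; S3-x>S3; S3-y>S4; S4-x>S4; S4-y>S0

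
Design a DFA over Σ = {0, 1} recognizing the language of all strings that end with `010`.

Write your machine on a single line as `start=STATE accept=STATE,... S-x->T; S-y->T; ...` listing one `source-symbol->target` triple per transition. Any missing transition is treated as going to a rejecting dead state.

Let each state record the length of the longest suffix of the input read so far that is also a prefix of `010`. s1 means the last symbol is `0`; s2 means the last 2 symbols are `01`; s3 means the last 3 symbols are `010`. Accept only at s3, where the string currently ends in `010`.
        0   1  
>  s0   s1  s0 
   s1   s1  s2 
   s2   s3  s0 
 * s3   s1  s2 
(> = start, * = accepting)

start=s0; accept=s3; s0-0->s1; s0-1->s0; s1-0->s1; s1-1->s2; s2-0->s3; s2-1->s0; s3-0->s1; s3-1->s2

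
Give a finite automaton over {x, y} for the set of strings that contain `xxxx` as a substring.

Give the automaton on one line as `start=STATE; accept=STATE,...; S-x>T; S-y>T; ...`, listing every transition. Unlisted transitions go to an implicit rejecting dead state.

start=q0; accept=q4; q0-x>q1; q0-y>q0; q1-x>q2; q1-y>q0; q2-x>q3; q2-y>q0; q3-x>q4; q3-y>q0; q4-x>q4; q4-y>q4

States q0..q3 record the length of the longest prefix of `xxxx` that matches the current input suffix. Reaching q4 means `xxxx` has been seen, and we stay there forever. Accept from q4.
A 5-state machine:
        x   y  
>  q0   q1  q0 
   q1   q2  q0 
   q2   q3  q0 
   q3   q4  q0 
 * q4   q4  q4 
(> = start, * = accepting)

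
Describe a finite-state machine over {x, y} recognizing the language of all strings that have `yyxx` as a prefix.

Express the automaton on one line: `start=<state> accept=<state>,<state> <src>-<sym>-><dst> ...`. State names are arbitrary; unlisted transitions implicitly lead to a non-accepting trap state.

Walk along `yyxx` while the input agrees: from A take `y` to B, and so on. Any deviation drops to the rejecting sink F. Once E is reached the prefix is confirmed and every continuation is accepted.
       x  y 
>  A   F  B 
   B   F  C 
   C   D  F 
   D   E  F 
 * E   E  E 
   F   F  F 
(> = start, * = accepting)

start=A accept=E A-x->F A-y->B B-x->F B-y->C C-x->D C-y->F D-x->E D-y->F E-x->E E-y->E F-x->F F-y->F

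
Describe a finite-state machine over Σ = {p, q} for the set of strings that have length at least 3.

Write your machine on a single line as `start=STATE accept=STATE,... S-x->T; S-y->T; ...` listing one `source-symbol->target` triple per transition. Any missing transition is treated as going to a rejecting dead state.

Count input length up to 4: every symbol moves from A toward E, which means 'more than 3' and absorbs. Accept from {D, E}.
With 5 states:
       p  q 
>  A   B  B 
   B   C  C 
   C   D  D 
 * D   E  E 
 * E   E  E 
(> = start, * = accepting)

start=A; accept=D,E; A-p->B; A-q->B; B-p->C; B-q->C; C-p->D; C-q->D; D-p->E; D-q->E; E-p->E; E-q->E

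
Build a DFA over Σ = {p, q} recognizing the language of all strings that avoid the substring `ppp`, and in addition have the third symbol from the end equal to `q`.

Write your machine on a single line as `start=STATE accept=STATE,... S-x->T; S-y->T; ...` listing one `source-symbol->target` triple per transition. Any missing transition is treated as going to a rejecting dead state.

Run two small machines in parallel and take their product. One (4 states) tracks partial matches of the forbidden pattern `ppp`; the other (15 states) tracks the last 3 symbols read. Each combined state is a pair, one component from each; accept when both components accept.
With 22 states:
          p    q  
>  s0     s1   s2 
   s1     s3   s4 
   s2     s5   s6 
   s3     s7   s8 
   s4     s9  s10 
   s5    s11  s12 
   s6    s13  s14 
   s7     s7  s15 
   s8     s9  s10 
   s9    s11  s12 
   s10   s13  s14 
 * s11    s7   s8 
 * s12    s9  s10 
 * s13   s11  s12 
 * s14   s13  s14 
   s15   s16  s17 
   s16   s18  s19 
   s17   s20  s21 
   s18    s7  s15 
   s19   s16  s17 
   s20   s18  s19 
   s21   s20  s21 
(> = start, * = accepting)

start=s0; accept=s11,s12,s13,s14; s0-p->s1; s0-q->s2; s1-p->s3; s1-q->s4; s2-p->s5; s2-q->s6; s3-p->s7; s3-q->s8; s4-p->s9; s4-q->s10; s5-p->s11; s5-q->s12; s6-p->s13; s6-q->s14; s7-p->s7; s7-q->s15; s8-p->s9; s8-q->s10; s9-p->s11; s9-q->s12; s10-p->s13; s10-q->s14; s11-p->s7; s11-q->s8; s12-p->s9; s12-q->s10; s13-p->s11; s13-q->s12; s14-p->s13; s14-q->s14; s15-p->s16; s15-q->s17; s16-p->s18; s16-q->s19; s17-p->s20; s17-q->s21; s18-p->s7; s18-q->s15; s19-p->s16; s19-q->s17; s20-p->s18; s20-q->s19; s21-p->s20; s21-q->s21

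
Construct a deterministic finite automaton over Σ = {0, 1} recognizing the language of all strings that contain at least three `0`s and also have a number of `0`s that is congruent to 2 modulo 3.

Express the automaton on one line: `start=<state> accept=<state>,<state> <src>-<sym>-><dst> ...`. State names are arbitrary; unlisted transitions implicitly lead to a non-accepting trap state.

start=s0 accept=s5 s0-0->s1 s0-1->s0 s1-0->s2 s1-1->s1 s2-0->s3 s2-1->s2 s3-0->s4 s3-1->s3 s4-0->s5 s4-1->s4 s5-0->s3 s5-1->s5

Handle the two conditions separately and then intersect. The first has 5 states tracking the count of `0`s, saturating at 4; the second has 3 states tracking the count of `0`s modulo 3. A product state is a pair (one from each), accepting exactly when both do. Minimizing collapses redundant product states.
6 states suffice.
        0   1  
>  s0   s1  s0 
   s1   s2  s1 
   s2   s3  s2 
   s3   s4  s3 
   s4   s5  s4 
 * s5   s3  s5 
(> = start, * = accepting)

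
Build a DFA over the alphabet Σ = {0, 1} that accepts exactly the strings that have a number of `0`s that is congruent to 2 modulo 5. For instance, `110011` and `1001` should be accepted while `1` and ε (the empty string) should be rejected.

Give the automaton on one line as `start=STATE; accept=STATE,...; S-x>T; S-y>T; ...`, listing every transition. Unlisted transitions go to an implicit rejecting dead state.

start=q0; accept=q2; q0-0>q1; q0-1>q0; q1-0>q2; q1-1>q1; q2-0>q3; q2-1>q2; q3-0>q4; q3-1>q3; q4-0>q0; q4-1>q4

Keep the running count of `0`s modulo 5: each `0` advances along the cycle q0 → q1 → q2 → q3 → q4 → q0 while other symbols loop. Accept at q2.
        0   1  
>  q0   q1  q0 
   q1   q2  q1 
 * q2   q3  q2 
   q3   q4  q3 
   q4   q0  q4 
(> = start, * = accepting)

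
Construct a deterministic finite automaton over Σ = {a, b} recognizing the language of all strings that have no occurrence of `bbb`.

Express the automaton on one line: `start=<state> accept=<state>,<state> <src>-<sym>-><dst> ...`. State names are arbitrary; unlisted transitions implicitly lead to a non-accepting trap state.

Track partial matches of the forbidden pattern `bbb`. State q3 is a dead state reached once `bbb` has occurred; every other state accepts. q0 means no part of `bbb` is currently matched.
        a   b  
>* q0   q0  q1 
 * q1   q0  q2 
 * q2   q0  q3 
   q3   q3  q3 
(> = start, * = accepting)

start=q0 accept=q0,q1,q2 q0-a->q0 q0-b->q1 q1-a->q0 q1-b->q2 q2-a->q0 q2-b->q3 q3-a->q3 q3-b->q3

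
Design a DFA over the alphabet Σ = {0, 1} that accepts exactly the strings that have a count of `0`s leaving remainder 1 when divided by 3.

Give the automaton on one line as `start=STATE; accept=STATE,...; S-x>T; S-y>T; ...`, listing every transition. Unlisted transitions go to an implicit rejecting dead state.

Keep the running count of `0`s modulo 3: each `0` advances along the cycle A → B → C → A while other symbols loop. Accept at B.
With 3 states:
       0  1 
>  A   B  A 
 * B   C  B 
   C   A  C 
(> = start, * = accepting)

start=A; accept=B; A-0>B; A-1>A; B-0>C; B-1>B; C-0>A; C-1>C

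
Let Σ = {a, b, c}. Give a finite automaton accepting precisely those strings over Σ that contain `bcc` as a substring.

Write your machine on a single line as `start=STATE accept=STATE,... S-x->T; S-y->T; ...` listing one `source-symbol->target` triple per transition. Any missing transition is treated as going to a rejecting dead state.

start=s0; accept=s3; s0-a->s0; s0-b->s1; s0-c->s0; s1-a->s0; s1-b->s1; s1-c->s2; s2-a->s0; s2-b->s1; s2-c->s3; s3-a->s3; s3-b->s3; s3-c->s3

States s0..s2 record the length of the longest prefix of `bcc` that matches the current input suffix. Reaching s3 means `bcc` has been seen, and we stay there forever. Accept from s3.
4 states suffice.
        a   b   c  
>  s0   s0  s1  s0 
   s1   s0  s1  s2 
   s2   s0  s1  s3 
 * s3   s3  s3  s3 
(> = start, * = accepting)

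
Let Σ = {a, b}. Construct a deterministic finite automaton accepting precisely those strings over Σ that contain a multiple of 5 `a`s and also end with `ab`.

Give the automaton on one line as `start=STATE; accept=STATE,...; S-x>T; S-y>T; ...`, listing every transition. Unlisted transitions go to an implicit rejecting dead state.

start=S0; accept=S13; S0-a>S1; S0-b>S0; S1-a>S2; S1-b>S3; S2-a>S4; S2-b>S5; S3-a>S2; S3-b>S6; S4-a>S7; S4-b>S8; S5-a>S4; S5-b>S9; S6-a>S2; S6-b>S6; S7-a>S10; S7-b>S11; S8-a>S7; S8-b>S12; S9-a>S4; S9-b>S9; S10-a>S1; S10-b>S13; S11-a>S10; S11-b>S14; S12-a>S7; S12-b>S12; S13-a>S1; S13-b>S0; S14-a>S10; S14-b>S14

Handle the two conditions separately and then intersect. The first has 5 states tracking the count of `a`s modulo 5; the second has 3 states tracking how much of the suffix `ab` has currently been matched. A product state is a pair (one from each), accepting exactly when both do.
A 15-state machine:
          a    b  
>  S0     S1   S0 
   S1     S2   S3 
   S2     S4   S5 
   S3     S2   S6 
   S4     S7   S8 
   S5     S4   S9 
   S6     S2   S6 
   S7    S10  S11 
   S8     S7  S12 
   S9     S4   S9 
   S10    S1  S13 
   S11   S10  S14 
   S12    S7  S12 
 * S13    S1   S0 
   S14   S10  S14 
(> = start, * = accepting)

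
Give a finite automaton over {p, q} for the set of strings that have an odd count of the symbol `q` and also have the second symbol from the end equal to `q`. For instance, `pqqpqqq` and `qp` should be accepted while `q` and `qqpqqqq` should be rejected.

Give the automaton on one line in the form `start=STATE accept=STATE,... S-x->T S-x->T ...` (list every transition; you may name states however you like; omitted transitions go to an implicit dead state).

Build one automaton per condition and run them in lockstep. One (2 states) tracks the count of `q`s modulo 2; the other (7 states) tracks the last 2 symbols read. Each combined state is a pair, one component from each; accept when both components accept.
With 11 states:
       p  q 
>  A   B  C 
   B   D  E 
   C   F  G 
   D   D  E 
   E   F  G 
 * F   H  I 
   G   J  K 
   H   H  I 
   I   J  K 
   J   D  E 
 * K   F  G 
(> = start, * = accepting)

start=A accept=F,K A-p->B A-q->C B-p->D B-q->E C-p->F C-q->G D-p->D D-q->E E-p->F E-q->G F-p->H F-q->I G-p->J G-q->K H-p->H H-q->I I-p->J I-q->K J-p->D J-q->E K-p->F K-q->G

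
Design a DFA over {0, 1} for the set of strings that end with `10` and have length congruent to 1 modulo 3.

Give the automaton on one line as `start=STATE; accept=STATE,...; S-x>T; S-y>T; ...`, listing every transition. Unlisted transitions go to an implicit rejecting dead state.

start=s0; accept=s8; s0-0>s1; s0-1>s2; s1-0>s3; s1-1>s4; s2-0>s5; s2-1>s4; s3-0>s0; s3-1>s6; s4-0>s7; s4-1>s6; s5-0>s0; s5-1>s6; s6-0>s8; s6-1>s2; s7-0>s1; s7-1>s2; s8-0>s3; s8-1>s4

Run two small machines in parallel and take their product. One (3 states) tracks how much of the suffix `10` has currently been matched; the other (3 states) tracks the input length modulo 3. Each combined state is a pair, one component from each; accept when both components accept.
9 states suffice.
        0   1  
>  s0   s1  s2 
   s1   s3  s4 
   s2   s5  s4 
   s3   s0  s6 
   s4   s7  s6 
   s5   s0  s6 
   s6   s8  s2 
   s7   s1  s2 
 * s8   s3  s4 
(> = start, * = accepting)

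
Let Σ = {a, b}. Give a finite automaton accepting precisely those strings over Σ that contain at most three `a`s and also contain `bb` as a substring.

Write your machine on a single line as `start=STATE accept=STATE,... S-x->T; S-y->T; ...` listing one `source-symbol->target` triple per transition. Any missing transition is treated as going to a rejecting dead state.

start=S0; accept=S5,S8,S11,S12; S0-a->S1; S0-b->S2; S1-a->S3; S1-b->S4; S2-a->S1; S2-b->S5; S3-a->S6; S3-b->S7; S4-a->S3; S4-b->S8; S5-a->S8; S5-b->S5; S6-a->S9; S6-b->S10; S7-a->S6; S7-b->S11; S8-a->S11; S8-b->S8; S9-a->S9; S9-b->S9; S10-a->S9; S10-b->S12; S11-a->S12; S11-b->S11; S12-a->S9; S12-b->S12

Build one automaton per condition and run them in lockstep. The first has 5 states tracking the count of `a`s, saturating at 4; the second has 3 states tracking whether and how much of `bb` has been seen. A product state is a pair (one from each), accepting exactly when both do. After merging equivalent states the machine shrinks.
          a    b  
>  S0     S1   S2 
   S1     S3   S4 
   S2     S1   S5 
   S3     S6   S7 
   S4     S3   S8 
 * S5     S8   S5 
   S6     S9  S10 
   S7     S6  S11 
 * S8    S11   S8 
   S9     S9   S9 
   S10    S9  S12 
 * S11   S12  S11 
 * S12    S9  S12 
(> = start, * = accepting)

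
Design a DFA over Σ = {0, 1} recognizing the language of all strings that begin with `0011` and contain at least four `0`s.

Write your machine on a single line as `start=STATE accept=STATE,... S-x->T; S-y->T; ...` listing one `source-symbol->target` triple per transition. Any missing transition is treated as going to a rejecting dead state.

Run two small machines in parallel and take their product. One (6 states) tracks whether the input so far still matches the prefix `0011`; the other (6 states) tracks the count of `0`s, saturating at 5. Each combined state is a pair, one component from each; accept when both components accept. Minimizing collapses redundant product states.
With 8 states:
        0   1  
>  s0   s1  s2 
   s1   s3  s2 
   s2   s2  s2 
   s3   s2  s4 
   s4   s2  s5 
   s5   s6  s5 
   s6   s7  s6 
 * s7   s7  s7 
(> = start, * = accepting)

start=s0; accept=s7; s0-0->s1; s0-1->s2; s1-0->s3; s1-1->s2; s2-0->s2; s2-1->s2; s3-0->s2; s3-1->s4; s4-0->s2; s4-1->s5; s5-0->s6; s5-1->s5; s6-0->s7; s6-1->s6; s7-0->s7; s7-1->s7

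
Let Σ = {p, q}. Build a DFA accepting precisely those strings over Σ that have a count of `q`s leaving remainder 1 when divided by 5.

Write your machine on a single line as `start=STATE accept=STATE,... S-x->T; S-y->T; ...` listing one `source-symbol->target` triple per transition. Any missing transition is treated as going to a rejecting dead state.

Keep the running count of `q`s modulo 5: each `q` advances along the cycle S0 → S1 → S2 → S3 → S4 → S0 while other symbols loop. Accept at S1.
A 5-state machine:
        p   q  
>  S0   S0  S1 
 * S1   S1  S2 
   S2   S2  S3 
   S3   S3  S4 
   S4   S4  S0 
(> = start, * = accepting)

start=S0; accept=S1; S0-p->S0; S0-q->S1; S1-p->S1; S1-q->S2; S2-p->S2; S2-q->S3; S3-p->S3; S3-q->S4; S4-p->S4; S4-q->S0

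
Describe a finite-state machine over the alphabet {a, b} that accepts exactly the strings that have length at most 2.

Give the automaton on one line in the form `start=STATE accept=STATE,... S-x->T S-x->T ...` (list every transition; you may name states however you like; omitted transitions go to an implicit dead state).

Count input length up to 3: every symbol moves from s0 toward s3, which means 'more than 2' and absorbs. Accept from {s0, s1, s2}.
A 4-state machine:
        a   b  
>* s0   s1  s1 
 * s1   s2  s2 
 * s2   s3  s3 
   s3   s3  s3 
(> = start, * = accepting)

start=s0 accept=s0,s1,s2 s0-a->s1 s0-b->s1 s1-a->s2 s1-b->s2 s2-a->s3 s2-b->s3 s3-a->s3 s3-b->s3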